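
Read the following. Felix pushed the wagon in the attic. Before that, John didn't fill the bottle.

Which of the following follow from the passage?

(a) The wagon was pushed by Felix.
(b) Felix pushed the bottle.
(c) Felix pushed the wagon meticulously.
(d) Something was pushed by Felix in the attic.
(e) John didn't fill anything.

(a) Entailed — every conjunct here is already in the original pushing event.
(b) Not entailed — Felix pushed the wagon, not the bottle; the bottle belongs to the filling event.
(c) Not entailed — 'meticulously' adds information not in the original event.
(d) Entailed — every conjunct here is already in the original pushing event.
(e) Not entailed — the original only denies this specific event; John may have filled something else.

(a), (d)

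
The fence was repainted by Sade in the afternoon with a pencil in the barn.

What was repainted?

'the fence' marks the patient of the repainting event.

the fence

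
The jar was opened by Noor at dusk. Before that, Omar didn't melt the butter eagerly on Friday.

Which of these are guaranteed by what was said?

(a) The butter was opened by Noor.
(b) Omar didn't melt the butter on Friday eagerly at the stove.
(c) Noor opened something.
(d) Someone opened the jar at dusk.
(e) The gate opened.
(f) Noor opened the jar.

(b), (c), (d), (f)

(a) Not entailed — Noor opened the jar, not the butter; the butter belongs to the melting event.
(b) Entailed — under negation, adding a further restriction is entailed: if no such melting event occurred, none occurred at the stove either.
(c) Entailed — dropping 'at dusk' and generalizing the patient leaves a sub-description the original still satisfies.
(d) Entailed — generalizing the agent leaves a sub-description the original still satisfies.
(e) Not entailed — the jar is what opened, not the gate.
(f) Entailed — every conjunct here is already in the original opening event.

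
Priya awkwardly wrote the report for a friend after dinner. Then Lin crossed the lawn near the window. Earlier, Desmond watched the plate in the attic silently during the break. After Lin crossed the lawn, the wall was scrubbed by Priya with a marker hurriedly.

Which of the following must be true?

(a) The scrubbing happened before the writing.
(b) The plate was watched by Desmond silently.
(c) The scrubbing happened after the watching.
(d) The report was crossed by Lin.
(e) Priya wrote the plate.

(a) Not entailed — the narrative places the writing before the scrubbing, not after.
(b) Entailed — this follows by dropping conjuncts from the watching event's description.
(c) Entailed — the narrative places the watching before the scrubbing.
(d) Not entailed — Lin crossed the lawn, not the report; the report belongs to the writing event.
(e) Not entailed — Priya wrote the report, not the plate; the plate belongs to the watching event.

(b), (c)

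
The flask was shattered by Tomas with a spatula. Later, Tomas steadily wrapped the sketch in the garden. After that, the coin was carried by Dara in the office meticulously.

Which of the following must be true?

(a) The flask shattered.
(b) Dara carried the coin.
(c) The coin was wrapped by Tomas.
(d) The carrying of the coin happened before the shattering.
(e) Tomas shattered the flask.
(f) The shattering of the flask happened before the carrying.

(a), (b), (e), (f)

(a) Entailed — 'Tomas shattered the flask' is causative; it entails the inchoative 'the flask shattered'.
(b) Entailed — dropping 'meticulously', 'in the office' leaves a sub-description the original still satisfies.
(c) Not entailed — Tomas wrapped the sketch, not the coin; the coin belongs to the carrying event.
(d) Not entailed — the narrative places the shattering before the carrying, not after.
(e) Entailed — every conjunct here is already in the original shattering event.
(f) Entailed — the narrative places the shattering before the carrying.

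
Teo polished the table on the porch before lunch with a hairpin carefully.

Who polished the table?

Teo

'Teo' marks the agent of the polishing event.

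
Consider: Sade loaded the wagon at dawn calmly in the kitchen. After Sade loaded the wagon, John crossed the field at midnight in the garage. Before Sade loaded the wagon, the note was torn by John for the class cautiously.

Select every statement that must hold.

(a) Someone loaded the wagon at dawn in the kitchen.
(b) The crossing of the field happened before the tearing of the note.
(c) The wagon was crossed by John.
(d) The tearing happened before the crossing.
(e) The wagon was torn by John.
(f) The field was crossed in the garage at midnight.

(a), (d), (f)

(a) Entailed — the original entails any weakening of itself; this just drops 'calmly' and generalizes the agent.
(b) Not entailed — the narrative places the tearing before the crossing, not after.
(c) Not entailed — John crossed the field, not the wagon; the wagon belongs to the loading event.
(d) Entailed — the narrative places the tearing before the crossing.
(e) Not entailed — John tore the note, not the wagon; the wagon belongs to the loading event.
(f) Entailed — generalizing the agent leaves a sub-description the original still satisfies.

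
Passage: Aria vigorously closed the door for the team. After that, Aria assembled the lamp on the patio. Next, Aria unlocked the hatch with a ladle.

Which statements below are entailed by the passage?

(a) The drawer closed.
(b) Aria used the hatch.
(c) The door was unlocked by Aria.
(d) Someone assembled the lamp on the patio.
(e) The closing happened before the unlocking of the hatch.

(a) Not entailed — the door is what closed, not the drawer.
(b) Not entailed — the hatch is the patient, not an instrument — Aria used a ladle.
(c) Not entailed — Aria unlocked the hatch, not the door; the door belongs to the closing event.
(d) Entailed — generalizing the agent leaves a sub-description the original still satisfies.
(e) Entailed — the narrative places the closing before the unlocking.

(d), (e)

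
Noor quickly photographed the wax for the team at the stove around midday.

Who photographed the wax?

'Noor' marks the agent of the photographing event.

Noor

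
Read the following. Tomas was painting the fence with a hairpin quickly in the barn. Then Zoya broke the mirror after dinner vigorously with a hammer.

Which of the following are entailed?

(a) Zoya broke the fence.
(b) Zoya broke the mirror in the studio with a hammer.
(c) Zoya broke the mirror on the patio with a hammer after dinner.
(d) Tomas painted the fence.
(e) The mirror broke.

(a) Not entailed — Zoya broke the mirror, not the fence; the fence belongs to the painting event.
(b) Not entailed — 'in the studio' adds information not in the original event.
(c) Not entailed — 'on the patio' adds information not in the original event.
(d) Not entailed — 'was painting' is progressive on an accomplishment; it does not entail the completed 'painted'.
(e) Entailed — 'Zoya broke the mirror' is causative; it entails the inchoative 'the mirror broke'.

(e)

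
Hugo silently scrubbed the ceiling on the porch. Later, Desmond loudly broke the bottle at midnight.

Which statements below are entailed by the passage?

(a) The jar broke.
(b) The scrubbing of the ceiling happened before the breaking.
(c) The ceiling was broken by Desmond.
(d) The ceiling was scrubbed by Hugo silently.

(b), (d)

(a) Not entailed — the bottle is what broke, not the jar.
(b) Entailed — the narrative places the scrubbing before the breaking.
(c) Not entailed — Desmond broke the bottle, not the ceiling; the ceiling belongs to the scrubbing event.
(d) Entailed — dropping 'on the porch' leaves a sub-description the original still satisfies.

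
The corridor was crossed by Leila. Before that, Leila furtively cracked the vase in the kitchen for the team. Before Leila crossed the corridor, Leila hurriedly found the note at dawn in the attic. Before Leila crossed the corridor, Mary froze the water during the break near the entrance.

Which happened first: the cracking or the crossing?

the cracking

The connectives place the cracking before the crossing.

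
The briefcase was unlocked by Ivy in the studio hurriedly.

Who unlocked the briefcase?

'Ivy' marks the agent of the unlocking event.

Ivy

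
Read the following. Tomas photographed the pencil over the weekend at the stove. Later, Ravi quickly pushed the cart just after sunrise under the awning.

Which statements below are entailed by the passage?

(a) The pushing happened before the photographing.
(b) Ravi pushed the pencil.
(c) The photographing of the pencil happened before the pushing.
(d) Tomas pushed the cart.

(c)

(a) Not entailed — the narrative places the photographing before the pushing, not after.
(b) Not entailed — Ravi pushed the cart, not the pencil; the pencil belongs to the photographing event.
(c) Entailed — the narrative places the photographing before the pushing.
(d) Not entailed — the passage has Ravi pushing the cart, not Tomas.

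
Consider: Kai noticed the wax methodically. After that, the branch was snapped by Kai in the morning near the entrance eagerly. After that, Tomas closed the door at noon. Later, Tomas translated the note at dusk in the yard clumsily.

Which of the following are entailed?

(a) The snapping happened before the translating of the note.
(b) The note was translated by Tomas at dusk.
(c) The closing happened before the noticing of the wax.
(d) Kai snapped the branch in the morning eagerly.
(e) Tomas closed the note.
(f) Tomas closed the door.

(a) Entailed — the narrative places the snapping before the translating.
(b) Entailed — every conjunct here is already in the original translating event.
(c) Not entailed — the narrative places the noticing before the closing, not after.
(d) Entailed — dropping 'near the entrance' leaves a sub-description the original still satisfies.
(e) Not entailed — Tomas closed the door, not the note; the note belongs to the translating event.
(f) Entailed — dropping 'at noon' leaves a sub-description the original still satisfies.

(a), (b), (d), (f)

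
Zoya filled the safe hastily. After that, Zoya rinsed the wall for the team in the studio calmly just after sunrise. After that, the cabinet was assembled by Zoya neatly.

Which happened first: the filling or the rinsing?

the filling

The connectives place the filling before the rinsing.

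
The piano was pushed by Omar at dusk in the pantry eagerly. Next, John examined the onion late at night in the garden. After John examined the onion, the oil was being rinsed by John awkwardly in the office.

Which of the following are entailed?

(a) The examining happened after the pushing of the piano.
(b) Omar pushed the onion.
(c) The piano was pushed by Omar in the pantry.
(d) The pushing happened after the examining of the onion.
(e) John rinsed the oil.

(a), (c), (e)

(a) Entailed — the narrative places the pushing before the examining.
(b) Not entailed — Omar pushed the piano, not the onion; the onion belongs to the examining event.
(c) Entailed — every conjunct here is already in the original pushing event.
(d) Not entailed — the narrative places the pushing before the examining, not after.
(e) Entailed — 'rinse' is an activity; 'was rinsing' entails that some rinsing happened, so 'rinsed' holds.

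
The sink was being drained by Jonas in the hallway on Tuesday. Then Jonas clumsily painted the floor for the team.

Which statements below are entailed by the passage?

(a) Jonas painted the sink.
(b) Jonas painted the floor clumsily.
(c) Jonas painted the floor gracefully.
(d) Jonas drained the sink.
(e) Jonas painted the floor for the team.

(a) Not entailed — Jonas painted the floor, not the sink; the sink belongs to the draining event.
(b) Entailed — every conjunct here is already in the original painting event.
(c) Not entailed — 'gracefully' adds a manner not in (and inconsistent with) the original.
(d) Not entailed — 'was draining' is progressive on an accomplishment; it does not entail the completed 'drained'.
(e) Entailed — every conjunct here is already in the original painting event.

(b), (e)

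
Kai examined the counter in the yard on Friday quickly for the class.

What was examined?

the counter

'the counter' marks the patient of the examining event.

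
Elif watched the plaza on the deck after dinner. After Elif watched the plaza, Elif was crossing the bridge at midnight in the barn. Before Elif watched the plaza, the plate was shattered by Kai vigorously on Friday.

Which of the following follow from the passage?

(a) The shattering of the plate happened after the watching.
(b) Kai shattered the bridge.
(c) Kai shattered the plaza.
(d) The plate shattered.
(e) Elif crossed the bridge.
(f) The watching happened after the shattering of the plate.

(a) Not entailed — the narrative places the shattering before the watching, not after.
(b) Not entailed — Kai shattered the plate, not the bridge; the bridge belongs to the crossing event.
(c) Not entailed — Kai shattered the plate, not the plaza; the plaza belongs to the watching event.
(d) Entailed — 'Kai shattered the plate' is causative; it entails the inchoative 'the plate shattered'.
(e) Not entailed — 'was crossing' is progressive on an accomplishment; it does not entail the completed 'crossed'.
(f) Entailed — the narrative places the shattering before the watching.

(d), (f)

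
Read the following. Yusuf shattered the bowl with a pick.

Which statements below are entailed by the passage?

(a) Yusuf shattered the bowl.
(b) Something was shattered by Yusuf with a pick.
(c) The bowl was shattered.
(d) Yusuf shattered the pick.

(a), (b), (c)

(a) Entailed — this follows by dropping conjuncts from the shattering event's description.
(b) Entailed — generalizing the patient leaves a sub-description the original still satisfies.
(c) Entailed — the original entails any weakening of itself; this just drops 'with a pick' and generalizes the agent.
(d) Not entailed — the pick is the instrument, not what was shattered.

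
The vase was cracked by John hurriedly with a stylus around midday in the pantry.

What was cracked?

the vase

'the vase' marks the patient of the cracking event.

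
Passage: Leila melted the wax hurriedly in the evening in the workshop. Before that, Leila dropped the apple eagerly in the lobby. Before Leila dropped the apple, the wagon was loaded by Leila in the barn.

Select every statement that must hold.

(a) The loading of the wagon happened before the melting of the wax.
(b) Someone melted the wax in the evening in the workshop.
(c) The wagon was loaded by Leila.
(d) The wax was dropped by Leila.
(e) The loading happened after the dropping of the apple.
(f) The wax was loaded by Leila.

(a), (b), (c)

(a) Entailed — the narrative places the loading before the melting.
(b) Entailed — dropping 'hurriedly' and generalizing the agent leaves a sub-description the original still satisfies.
(c) Entailed — this follows by dropping conjuncts from the loading event's description.
(d) Not entailed — Leila dropped the apple, not the wax; the wax belongs to the melting event.
(e) Not entailed — the narrative places the loading before the dropping, not after.
(f) Not entailed — Leila loaded the wagon, not the wax; the wax belongs to the melting event.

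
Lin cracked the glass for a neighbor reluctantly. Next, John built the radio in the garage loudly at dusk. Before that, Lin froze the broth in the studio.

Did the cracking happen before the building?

yes

The narrative orders the cracking before the building.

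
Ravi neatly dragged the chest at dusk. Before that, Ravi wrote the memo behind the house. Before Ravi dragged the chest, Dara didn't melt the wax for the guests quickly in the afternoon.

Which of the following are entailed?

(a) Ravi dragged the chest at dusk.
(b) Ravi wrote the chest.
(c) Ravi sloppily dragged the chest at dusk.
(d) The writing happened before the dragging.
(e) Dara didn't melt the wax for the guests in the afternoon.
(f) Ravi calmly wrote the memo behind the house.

(a) Entailed — every conjunct here is already in the original dragging event.
(b) Not entailed — Ravi wrote the memo, not the chest; the chest belongs to the dragging event.
(c) Not entailed — 'sloppily' adds a manner not in (and inconsistent with) the original.
(d) Entailed — the narrative places the writing before the dragging.
(e) Not entailed — dropping 'quickly' under negation is not valid — the original leaves open that Dara melted the wax some other way.
(f) Not entailed — 'calmly' adds information not in the original event.

(a), (d)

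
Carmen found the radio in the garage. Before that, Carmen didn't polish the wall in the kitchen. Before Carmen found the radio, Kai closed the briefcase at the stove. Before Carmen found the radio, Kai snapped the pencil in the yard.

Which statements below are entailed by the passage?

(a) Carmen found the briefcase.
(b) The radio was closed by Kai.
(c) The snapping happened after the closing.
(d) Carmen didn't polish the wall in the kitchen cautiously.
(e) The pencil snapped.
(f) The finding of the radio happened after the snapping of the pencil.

(a) Not entailed — Carmen found the radio, not the briefcase; the briefcase belongs to the closing event.
(b) Not entailed — Kai closed the briefcase, not the radio; the radio belongs to the finding event.
(c) Not entailed — the narrative doesn't order the closing relative to the snapping.
(d) Entailed — under negation, adding a further restriction is entailed: if no such polishing event occurred, none occurred cautiously either.
(e) Entailed — 'Kai snapped the pencil' is causative; it entails the inchoative 'the pencil snapped'.
(f) Entailed — the narrative places the snapping before the finding.

(d), (e), (f)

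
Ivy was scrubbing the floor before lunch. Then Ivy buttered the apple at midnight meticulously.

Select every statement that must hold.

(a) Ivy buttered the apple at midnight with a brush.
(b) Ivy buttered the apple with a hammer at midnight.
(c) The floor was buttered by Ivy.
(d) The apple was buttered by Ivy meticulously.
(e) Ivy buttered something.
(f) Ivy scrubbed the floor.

(d), (e), (f)

(a) Not entailed — 'with a brush' adds information not in the original event.
(b) Not entailed — 'with a hammer' adds information not in the original event.
(c) Not entailed — Ivy buttered the apple, not the floor; the floor belongs to the scrubbing event.
(d) Entailed — dropping 'at midnight' leaves a sub-description the original still satisfies.
(e) Entailed — every conjunct here is already in the original buttering event.
(f) Entailed — 'scrub' is an activity; 'was scrubbing' entails that some scrubbing happened, so 'scrubbed' holds.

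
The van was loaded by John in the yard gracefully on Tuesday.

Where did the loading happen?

'in the yard' marks the location of the loading event.

in the yard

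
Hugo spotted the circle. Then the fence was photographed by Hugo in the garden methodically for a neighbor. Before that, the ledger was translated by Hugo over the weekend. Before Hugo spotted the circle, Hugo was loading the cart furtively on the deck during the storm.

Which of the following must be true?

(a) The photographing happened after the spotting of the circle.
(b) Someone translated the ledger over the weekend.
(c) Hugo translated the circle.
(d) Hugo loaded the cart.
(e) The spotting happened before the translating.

(a) Entailed — the narrative places the spotting before the photographing.
(b) Entailed — the original entails any weakening of itself; this just generalizes the agent.
(c) Not entailed — Hugo translated the ledger, not the circle; the circle belongs to the spotting event.
(d) Not entailed — 'was loading' is progressive on an accomplishment; it does not entail the completed 'loaded'.
(e) Not entailed — the narrative doesn't order the spotting relative to the translating.

(a), (b)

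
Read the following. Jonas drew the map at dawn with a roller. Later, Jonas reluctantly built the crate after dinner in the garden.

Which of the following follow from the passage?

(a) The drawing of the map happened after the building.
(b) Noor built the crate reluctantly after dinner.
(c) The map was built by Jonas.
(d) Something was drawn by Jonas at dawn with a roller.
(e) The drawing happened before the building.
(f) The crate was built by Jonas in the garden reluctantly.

(d), (e), (f)

(a) Not entailed — the narrative places the drawing before the building, not after.
(b) Not entailed — the passage has Jonas building the crate, not Noor.
(c) Not entailed — Jonas built the crate, not the map; the map belongs to the drawing event.
(d) Entailed — generalizing the patient leaves a sub-description the original still satisfies.
(e) Entailed — the narrative places the drawing before the building.
(f) Entailed — this follows by dropping conjuncts from the building event's description.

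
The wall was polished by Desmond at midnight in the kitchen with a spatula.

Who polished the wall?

Desmond

'Desmond' marks the agent of the polishing event.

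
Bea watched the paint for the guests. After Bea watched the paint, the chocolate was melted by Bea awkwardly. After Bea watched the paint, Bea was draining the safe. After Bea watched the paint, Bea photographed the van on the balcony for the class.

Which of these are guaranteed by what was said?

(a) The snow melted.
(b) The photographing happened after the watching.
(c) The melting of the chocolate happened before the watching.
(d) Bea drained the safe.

(b)

(a) Not entailed — the chocolate is what melted, not the snow.
(b) Entailed — the narrative places the watching before the photographing.
(c) Not entailed — the narrative places the watching before the melting, not after.
(d) Not entailed — 'was draining' is progressive on an accomplishment; it does not entail the completed 'drained'.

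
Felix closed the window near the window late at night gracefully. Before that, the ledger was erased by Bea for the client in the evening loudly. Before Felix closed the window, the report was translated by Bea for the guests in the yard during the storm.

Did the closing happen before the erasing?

The narrative orders the erasing before the closing.

no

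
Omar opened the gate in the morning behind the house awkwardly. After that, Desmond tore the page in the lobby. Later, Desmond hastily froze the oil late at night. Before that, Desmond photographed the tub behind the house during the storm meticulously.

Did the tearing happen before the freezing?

yes

The narrative orders the tearing before the freezing.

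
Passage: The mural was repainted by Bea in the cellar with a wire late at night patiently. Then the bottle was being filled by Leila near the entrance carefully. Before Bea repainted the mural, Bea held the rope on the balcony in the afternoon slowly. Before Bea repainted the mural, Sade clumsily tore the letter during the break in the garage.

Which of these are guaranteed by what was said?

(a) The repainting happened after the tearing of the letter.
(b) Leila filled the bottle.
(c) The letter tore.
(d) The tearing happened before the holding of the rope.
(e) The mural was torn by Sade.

(a), (c)

(a) Entailed — the narrative places the tearing before the repainting.
(b) Not entailed — 'was filling' is progressive on an accomplishment; it does not entail the completed 'filled'.
(c) Entailed — 'Sade tore the letter' is causative; it entails the inchoative 'the letter tore'.
(d) Not entailed — the narrative doesn't order the tearing relative to the holding.
(e) Not entailed — Sade tore the letter, not the mural; the mural belongs to the repainting event.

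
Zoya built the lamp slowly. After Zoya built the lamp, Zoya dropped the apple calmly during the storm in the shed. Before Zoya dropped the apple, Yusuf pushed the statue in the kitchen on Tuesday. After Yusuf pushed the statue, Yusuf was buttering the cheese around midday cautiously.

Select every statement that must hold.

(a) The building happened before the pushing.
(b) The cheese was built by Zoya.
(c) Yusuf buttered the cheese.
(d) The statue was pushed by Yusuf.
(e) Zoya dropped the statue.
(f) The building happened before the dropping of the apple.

(d), (f)

(a) Not entailed — the narrative doesn't order the building relative to the pushing.
(b) Not entailed — Zoya built the lamp, not the cheese; the cheese belongs to the buttering event.
(c) Not entailed — 'was buttering' is progressive on an accomplishment; it does not entail the completed 'buttered'.
(d) Entailed — the original entails any weakening of itself; this just drops 'on Tuesday', 'in the kitchen'.
(e) Not entailed — Zoya dropped the apple, not the statue; the statue belongs to the pushing event.
(f) Entailed — the narrative places the building before the dropping.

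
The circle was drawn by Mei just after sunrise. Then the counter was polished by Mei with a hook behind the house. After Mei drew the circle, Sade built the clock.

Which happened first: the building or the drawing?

The connectives place the drawing before the building.

the drawing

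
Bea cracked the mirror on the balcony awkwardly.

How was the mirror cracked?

'awkwardly' marks the manner of the cracking event.

awkwardly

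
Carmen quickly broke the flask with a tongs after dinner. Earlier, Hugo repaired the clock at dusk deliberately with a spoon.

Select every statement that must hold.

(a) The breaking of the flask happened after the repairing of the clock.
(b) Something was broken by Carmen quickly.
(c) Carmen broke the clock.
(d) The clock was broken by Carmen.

(a), (b)

(a) Entailed — the narrative places the repairing before the breaking.
(b) Entailed — this follows by dropping conjuncts from the breaking event's description.
(c) Not entailed — Carmen broke the flask, not the clock; the clock belongs to the repairing event.
(d) Not entailed — Carmen broke the flask, not the clock; the clock belongs to the repairing event.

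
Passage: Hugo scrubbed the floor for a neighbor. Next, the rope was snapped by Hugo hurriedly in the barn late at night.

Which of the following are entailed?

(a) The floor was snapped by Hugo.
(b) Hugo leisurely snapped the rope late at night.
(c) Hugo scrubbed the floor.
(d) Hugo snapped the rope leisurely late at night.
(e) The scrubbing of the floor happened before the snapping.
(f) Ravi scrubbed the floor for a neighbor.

(a) Not entailed — Hugo snapped the rope, not the floor; the floor belongs to the scrubbing event.
(b) Not entailed — 'leisurely' adds a manner not in (and inconsistent with) the original.
(c) Entailed — the original entails any weakening of itself; this just drops 'for a neighbor'.
(d) Not entailed — 'leisurely' adds a manner not in (and inconsistent with) the original.
(e) Entailed — the narrative places the scrubbing before the snapping.
(f) Not entailed — the passage has Hugo scrubbing the floor, not Ravi.

(c), (e)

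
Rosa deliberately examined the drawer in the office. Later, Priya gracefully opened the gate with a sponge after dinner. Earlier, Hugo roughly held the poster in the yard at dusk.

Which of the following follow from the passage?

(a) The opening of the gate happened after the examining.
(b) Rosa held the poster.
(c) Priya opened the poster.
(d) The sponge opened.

(a) Entailed — the narrative places the examining before the opening.
(b) Not entailed — the passage has Hugo holding the poster, not Rosa.
(c) Not entailed — Priya opened the gate, not the poster; the poster belongs to the holding event.
(d) Not entailed — the gate is what opened, not the sponge.

(a)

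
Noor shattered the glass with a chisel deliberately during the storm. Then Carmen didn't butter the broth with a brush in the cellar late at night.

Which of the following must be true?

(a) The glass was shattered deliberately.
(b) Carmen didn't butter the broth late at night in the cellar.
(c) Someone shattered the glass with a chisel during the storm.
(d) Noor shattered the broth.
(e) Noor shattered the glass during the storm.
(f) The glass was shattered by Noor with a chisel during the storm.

(a), (c), (e), (f)

(a) Entailed — the original entails any weakening of itself; this just drops 'during the storm', 'with a chisel' and generalizes the agent.
(b) Not entailed — dropping 'with a brush' under negation is not valid — the original leaves open that Carmen buttered the broth some other way.
(c) Entailed — this follows by dropping conjuncts from the shattering event's description.
(d) Not entailed — Noor shattered the glass, not the broth; the broth belongs to the buttering event.
(e) Entailed — the original entails any weakening of itself; this just drops 'with a chisel', 'deliberately'.
(f) Entailed — this follows by dropping conjuncts from the shattering event's description.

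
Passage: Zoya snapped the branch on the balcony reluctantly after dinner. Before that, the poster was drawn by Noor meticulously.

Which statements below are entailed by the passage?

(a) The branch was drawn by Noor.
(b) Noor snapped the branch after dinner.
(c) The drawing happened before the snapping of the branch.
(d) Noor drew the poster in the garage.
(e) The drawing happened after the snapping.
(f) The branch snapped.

(a) Not entailed — Noor drew the poster, not the branch; the branch belongs to the snapping event.
(b) Not entailed — the passage has Zoya snapping the branch, not Noor.
(c) Entailed — the narrative places the drawing before the snapping.
(d) Not entailed — 'in the garage' adds information not in the original event.
(e) Not entailed — the narrative places the drawing before the snapping, not after.
(f) Entailed — 'Zoya snapped the branch' is causative; it entails the inchoative 'the branch snapped'.

(c), (f)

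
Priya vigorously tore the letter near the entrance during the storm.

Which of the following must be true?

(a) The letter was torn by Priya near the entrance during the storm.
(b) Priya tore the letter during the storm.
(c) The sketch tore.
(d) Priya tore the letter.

(a) Entailed — the original entails any weakening of itself; this just drops 'vigorously'.
(b) Entailed — the original entails any weakening of itself; this just drops 'near the entrance', 'vigorously'.
(c) Not entailed — the letter is what tore, not the sketch.
(d) Entailed — every conjunct here is already in the original tearing event.

(a), (b), (d)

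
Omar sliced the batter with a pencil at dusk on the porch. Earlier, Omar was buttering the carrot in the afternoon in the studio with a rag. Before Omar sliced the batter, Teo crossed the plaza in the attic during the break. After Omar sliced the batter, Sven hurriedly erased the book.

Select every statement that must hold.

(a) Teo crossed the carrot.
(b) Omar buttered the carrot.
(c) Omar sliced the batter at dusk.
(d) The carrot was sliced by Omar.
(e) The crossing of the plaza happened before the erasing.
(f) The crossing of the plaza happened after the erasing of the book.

(a) Not entailed — Teo crossed the plaza, not the carrot; the carrot belongs to the buttering event.
(b) Not entailed — 'was buttering' is progressive on an accomplishment; it does not entail the completed 'buttered'.
(c) Entailed — this follows by dropping conjuncts from the slicing event's description.
(d) Not entailed — Omar sliced the batter, not the carrot; the carrot belongs to the buttering event.
(e) Entailed — the narrative places the crossing before the erasing.
(f) Not entailed — the narrative places the crossing before the erasing, not after.

(c), (e)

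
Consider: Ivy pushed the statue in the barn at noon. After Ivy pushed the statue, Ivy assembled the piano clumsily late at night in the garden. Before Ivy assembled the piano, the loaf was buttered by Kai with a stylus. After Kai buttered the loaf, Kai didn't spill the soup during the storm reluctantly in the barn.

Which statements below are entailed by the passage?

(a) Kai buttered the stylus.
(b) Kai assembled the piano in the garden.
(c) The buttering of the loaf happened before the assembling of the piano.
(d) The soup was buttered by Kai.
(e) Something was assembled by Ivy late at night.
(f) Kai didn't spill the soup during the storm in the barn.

(a) Not entailed — the stylus is the instrument, not what was buttered.
(b) Not entailed — the passage has Ivy assembling the piano, not Kai.
(c) Entailed — the narrative places the buttering before the assembling.
(d) Not entailed — Kai buttered the loaf, not the soup; the soup belongs to the spilling event.
(e) Entailed — every conjunct here is already in the original assembling event.
(f) Not entailed — dropping 'reluctantly' under negation is not valid — the original leaves open that Kai spilled the soup some other way.

(c), (e)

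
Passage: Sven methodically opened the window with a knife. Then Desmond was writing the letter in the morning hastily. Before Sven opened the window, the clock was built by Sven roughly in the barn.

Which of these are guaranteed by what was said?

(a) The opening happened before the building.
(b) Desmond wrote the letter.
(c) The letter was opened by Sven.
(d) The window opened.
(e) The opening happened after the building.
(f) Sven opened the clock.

(d), (e)

(a) Not entailed — the narrative places the building before the opening, not after.
(b) Not entailed — 'was writing' is progressive on an accomplishment; it does not entail the completed 'wrote'.
(c) Not entailed — Sven opened the window, not the letter; the letter belongs to the writing event.
(d) Entailed — 'Sven opened the window' is causative; it entails the inchoative 'the window opened'.
(e) Entailed — the narrative places the building before the opening.
(f) Not entailed — Sven opened the window, not the clock; the clock belongs to the building event.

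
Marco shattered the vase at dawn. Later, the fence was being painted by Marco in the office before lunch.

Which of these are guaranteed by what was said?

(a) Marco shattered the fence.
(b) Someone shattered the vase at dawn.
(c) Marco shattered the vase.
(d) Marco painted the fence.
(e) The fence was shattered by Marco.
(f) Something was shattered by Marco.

(b), (c), (f)

(a) Not entailed — Marco shattered the vase, not the fence; the fence belongs to the painting event.
(b) Entailed — this follows by dropping conjuncts from the shattering event's description.
(c) Entailed — this follows by dropping conjuncts from the shattering event's description.
(d) Not entailed — 'was painting' is progressive on an accomplishment; it does not entail the completed 'painted'.
(e) Not entailed — Marco shattered the vase, not the fence; the fence belongs to the painting event.
(f) Entailed — every conjunct here is already in the original shattering event.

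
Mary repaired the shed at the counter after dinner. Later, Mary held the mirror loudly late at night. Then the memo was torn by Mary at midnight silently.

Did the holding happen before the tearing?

yes

The narrative orders the holding before the tearing.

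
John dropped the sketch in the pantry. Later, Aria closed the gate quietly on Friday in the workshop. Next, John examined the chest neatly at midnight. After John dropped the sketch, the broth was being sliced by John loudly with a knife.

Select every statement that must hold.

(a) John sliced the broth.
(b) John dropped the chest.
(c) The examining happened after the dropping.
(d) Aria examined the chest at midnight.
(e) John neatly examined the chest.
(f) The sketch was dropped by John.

(c), (e), (f)

(a) Not entailed — 'was slicing' is progressive on an accomplishment; it does not entail the completed 'sliced'.
(b) Not entailed — John dropped the sketch, not the chest; the chest belongs to the examining event.
(c) Entailed — the narrative places the dropping before the examining.
(d) Not entailed — the passage has John examining the chest, not Aria.
(e) Entailed — every conjunct here is already in the original examining event.
(f) Entailed — dropping 'in the pantry' leaves a sub-description the original still satisfies.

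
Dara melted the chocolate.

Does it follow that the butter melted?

Nothing is said about any butter; only the chocolate is affected.

no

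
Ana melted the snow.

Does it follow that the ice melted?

no

Nothing is said about any ice; only the snow is affected.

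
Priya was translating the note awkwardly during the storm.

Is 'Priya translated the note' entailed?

no

'was translating' is progressive; for an accomplishment like 'translate the note', it doesn't entail completion.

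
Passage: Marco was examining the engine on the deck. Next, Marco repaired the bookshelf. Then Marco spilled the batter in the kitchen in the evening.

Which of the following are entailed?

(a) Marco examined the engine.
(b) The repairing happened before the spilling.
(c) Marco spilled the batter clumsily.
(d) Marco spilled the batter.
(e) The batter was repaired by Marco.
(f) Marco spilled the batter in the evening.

(a), (b), (d), (f)

(a) Entailed — 'examine' is an activity; 'was examining' entails that some examining happened, so 'examined' holds.
(b) Entailed — the narrative places the repairing before the spilling.
(c) Not entailed — 'clumsily' adds information not in the original event.
(d) Entailed — this follows by dropping conjuncts from the spilling event's description.
(e) Not entailed — Marco repaired the bookshelf, not the batter; the batter belongs to the spilling event.
(f) Entailed — this follows by dropping conjuncts from the spilling event's description.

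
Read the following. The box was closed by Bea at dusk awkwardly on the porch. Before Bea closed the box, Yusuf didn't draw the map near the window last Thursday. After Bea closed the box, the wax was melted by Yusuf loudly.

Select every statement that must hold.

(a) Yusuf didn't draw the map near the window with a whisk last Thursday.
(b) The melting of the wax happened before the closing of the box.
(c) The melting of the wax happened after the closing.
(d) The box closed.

(a) Entailed — under negation, adding a further restriction is entailed: if no such drawing event occurred, none occurred with a whisk either.
(b) Not entailed — the narrative places the closing before the melting, not after.
(c) Entailed — the narrative places the closing before the melting.
(d) Entailed — 'Bea closed the box' is causative; it entails the inchoative 'the box closed'.

(a), (c), (d)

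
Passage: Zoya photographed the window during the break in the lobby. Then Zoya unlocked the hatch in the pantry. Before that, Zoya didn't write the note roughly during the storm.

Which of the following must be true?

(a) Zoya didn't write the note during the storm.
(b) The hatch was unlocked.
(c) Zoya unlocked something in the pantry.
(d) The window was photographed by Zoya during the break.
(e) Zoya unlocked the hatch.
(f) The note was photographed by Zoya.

(a) Not entailed — dropping 'roughly' under negation is not valid — the original leaves open that Zoya wrote the note some other way.
(b) Entailed — every conjunct here is already in the original unlocking event.
(c) Entailed — this follows by dropping conjuncts from the unlocking event's description.
(d) Entailed — this follows by dropping conjuncts from the photographing event's description.
(e) Entailed — every conjunct here is already in the original unlocking event.
(f) Not entailed — Zoya photographed the window, not the note; the note belongs to the writing event.

(b), (c), (d), (e)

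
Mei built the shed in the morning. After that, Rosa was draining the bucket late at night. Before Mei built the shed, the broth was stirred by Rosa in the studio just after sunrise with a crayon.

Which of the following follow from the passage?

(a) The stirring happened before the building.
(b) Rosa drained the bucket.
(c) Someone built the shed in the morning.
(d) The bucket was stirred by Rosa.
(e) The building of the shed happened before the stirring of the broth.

(a), (c)

(a) Entailed — the narrative places the stirring before the building.
(b) Not entailed — 'was draining' is progressive on an accomplishment; it does not entail the completed 'drained'.
(c) Entailed — every conjunct here is already in the original building event.
(d) Not entailed — Rosa stirred the broth, not the bucket; the bucket belongs to the draining event.
(e) Not entailed — the narrative places the stirring before the building, not after.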